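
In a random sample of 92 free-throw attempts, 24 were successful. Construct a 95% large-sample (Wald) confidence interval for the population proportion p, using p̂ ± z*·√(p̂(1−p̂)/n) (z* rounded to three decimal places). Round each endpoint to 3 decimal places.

(0.171, 0.351)

p̂ = 24/92 = 0.26087.
SE = √(p̂(1−p̂)/n) = √(0.192817/92) = 0.045780.
z* = 1.960 at the 95% level.
Margin = 1.960·0.045780 = 0.08973.
Interval: 0.26087 ± 0.08973 → (0.171, 0.351).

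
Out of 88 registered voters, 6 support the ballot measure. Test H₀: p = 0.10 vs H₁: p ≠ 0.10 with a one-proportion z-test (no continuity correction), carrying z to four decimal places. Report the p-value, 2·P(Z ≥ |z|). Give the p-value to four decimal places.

p-value = 0.3198

With x = 6 successes in n = 88, p̂ = 0.06818.
Under H₀, SE = √(p₀(1−p₀)/n) = √(0.10·0.90/88) = √0.001022727 = 0.031980.
z = (p̂ − p₀)/SE = (6/88 − 0.10)/0.031980 ≈ -0.9949.
From the standard normal, 2·P(Z ≥ |z|) = 0.3198.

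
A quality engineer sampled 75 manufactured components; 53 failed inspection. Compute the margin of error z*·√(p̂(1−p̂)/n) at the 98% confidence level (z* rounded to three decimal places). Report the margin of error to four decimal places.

With x = 53 successes in n = 75, p̂ = 0.70667.
SE = √(p̂(1−p̂)/n) = √(0.207289/75) = 0.052572.
The 98% critical value is z* = 2.326.
Margin of error = z*·SE = 2.326 × 0.052572 = 0.1223.

ME = 0.1223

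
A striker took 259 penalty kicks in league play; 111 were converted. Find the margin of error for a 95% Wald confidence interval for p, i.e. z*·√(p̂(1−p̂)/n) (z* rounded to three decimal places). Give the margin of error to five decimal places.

ME = 0.06027

With x = 111 successes in n = 259, p̂ = 0.42857.
Standard error of p̂: √(0.244898/259) = √0.000945552 = 0.030750.
z* = 1.960 at the 95% level.
ME = 1.960·0.030750 = 0.06027.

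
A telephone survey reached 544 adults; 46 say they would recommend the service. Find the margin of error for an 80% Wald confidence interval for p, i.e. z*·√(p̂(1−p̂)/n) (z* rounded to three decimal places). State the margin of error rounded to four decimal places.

p̂ = 46/544 = 0.08456.
SE = √(p̂(1−p̂)/n) = √(0.077409/544) = 0.011929.
For 80% confidence, z* = 1.282.
Margin of error = z*·SE = 1.282 × 0.011929 = 0.0153.

ME = 0.0153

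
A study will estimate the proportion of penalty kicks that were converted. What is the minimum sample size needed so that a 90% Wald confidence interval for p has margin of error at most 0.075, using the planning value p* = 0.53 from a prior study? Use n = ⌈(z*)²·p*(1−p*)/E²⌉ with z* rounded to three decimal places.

z* = 1.645 at the 90% level.
p*(1−p*) = 0.2491.
(z*)²·p*(1−p*)/E² = 2.706025·0.2491/0.005625 = 119.835.
⌈119.835⌉ = 120.

n = 120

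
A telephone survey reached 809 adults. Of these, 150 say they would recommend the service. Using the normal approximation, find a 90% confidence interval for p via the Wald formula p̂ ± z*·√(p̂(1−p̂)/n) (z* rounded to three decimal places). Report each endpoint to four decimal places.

The sample proportion is 150/809 = 0.18541.
SE = √(p̂(1−p̂)/n) = √(0.151036/809) = 0.013664.
z* = 1.645 at the 90% level.
Margin = 1.645·0.013664 = 0.02248.
Interval: 0.18541 ± 0.02248 → (0.1629, 0.2079).

(0.1629, 0.2079)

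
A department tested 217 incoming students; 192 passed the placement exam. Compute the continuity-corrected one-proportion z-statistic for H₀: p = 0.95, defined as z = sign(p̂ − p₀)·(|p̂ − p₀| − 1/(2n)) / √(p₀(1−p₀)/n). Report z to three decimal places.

Sample proportion p̂ = 192/217 = 0.88479. p̂ − p₀ = -0.065207.
1/(2n) = 0.002304.
Corrected numerator: |-0.065207| − 0.002304 = 0.062903.
Under H₀, SE = √(p₀(1−p₀)/n) = √(0.95·0.05/217) = √0.000218894 = 0.014795.
z = −0.062903/0.014795 = -4.252.

z = -4.252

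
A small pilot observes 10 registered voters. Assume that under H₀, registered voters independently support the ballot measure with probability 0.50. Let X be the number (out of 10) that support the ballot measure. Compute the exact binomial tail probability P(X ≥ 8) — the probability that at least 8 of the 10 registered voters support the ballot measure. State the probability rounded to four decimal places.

P = 0.0547

X ~ Binomial(n=10, p=0.50).
P(X ≥ 8) = C(10,8)·0.50^8·0.50^2 + C(10,9)·0.50^9·0.50^1 + C(10,10)·0.50^10·0.50^0.
= 0.043945 + 0.009766 + 0.000977 = 0.0547.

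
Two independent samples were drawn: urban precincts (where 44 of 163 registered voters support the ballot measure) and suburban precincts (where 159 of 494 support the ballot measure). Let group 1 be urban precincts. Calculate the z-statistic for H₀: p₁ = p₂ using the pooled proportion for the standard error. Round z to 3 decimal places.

p̂₁ = 44/163 = 0.26994, p̂₂ = 159/494 = 0.32186.
Pooling: p̂ = 203/657 = 0.30898.
SE = √[p̂(1−p̂)(1/n₁+1/n₂)] = √[0.30898·0.69102·(1/163+1/494)] ≈ 0.041738.
z = -0.05192/0.041738 = -1.244.

z = -1.244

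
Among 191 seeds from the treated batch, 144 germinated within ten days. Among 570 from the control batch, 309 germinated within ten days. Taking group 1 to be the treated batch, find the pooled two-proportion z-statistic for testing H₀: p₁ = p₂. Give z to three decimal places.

z = 5.162

Sample proportions: p̂₁ = 144/191 = 0.75393 and p̂₂ = 309/570 = 0.54211.
Pooling: p̂ = 453/761 = 0.59527.
SE = √[p̂(1−p̂)(1/n₁+1/n₂)] = √[0.59527·0.40473·(1/191+1/570)] ≈ 0.041037.
z = 0.21182/0.041037 = 5.162.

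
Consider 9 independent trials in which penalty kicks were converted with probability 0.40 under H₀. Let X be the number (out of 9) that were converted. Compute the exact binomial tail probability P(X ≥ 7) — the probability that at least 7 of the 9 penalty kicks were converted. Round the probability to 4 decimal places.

X is binomial with n = 9 and p = 0.40.
P(X ≥ 7) = C(9,7)·0.40^7·0.60^2 + C(9,8)·0.40^8·0.60^1 + C(9,9)·0.40^9·0.60^0.
= 0.021234 + 0.003539 + 0.000262 = 0.0250.

P = 0.0250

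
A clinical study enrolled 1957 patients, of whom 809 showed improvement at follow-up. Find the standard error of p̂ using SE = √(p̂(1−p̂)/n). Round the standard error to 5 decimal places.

SE = 0.01113

p̂ = 809/1957 = 0.41339.
p̂(1−p̂) = 0.41339·0.58661 = 0.242499.
SE = √(0.242499/1957) = 0.01113.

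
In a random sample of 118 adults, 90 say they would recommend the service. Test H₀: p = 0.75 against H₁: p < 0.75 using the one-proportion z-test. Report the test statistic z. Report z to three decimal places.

The sample proportion is 90/118 = 0.76271.
Under H₀, SE = √(p₀(1−p₀)/n) = √(0.75·0.25/118) = √0.001588983 = 0.039862.
Test statistic: z = 0.01271/0.039862 = 0.319.

z = 0.319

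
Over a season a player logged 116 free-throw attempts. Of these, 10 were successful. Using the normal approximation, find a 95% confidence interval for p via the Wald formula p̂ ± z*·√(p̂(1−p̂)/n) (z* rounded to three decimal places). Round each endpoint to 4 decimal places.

p̂ = 10/116 = 0.08621.
SE(p̂) = √(0.08621·0.91379/116) = 0.026059.
The 95% critical value is z* = 1.960.
Margin = 1.960·0.026059 = 0.05108.
CI: 0.08621 ± 0.05108 = (0.0351, 0.1373).

(0.0351, 0.1373)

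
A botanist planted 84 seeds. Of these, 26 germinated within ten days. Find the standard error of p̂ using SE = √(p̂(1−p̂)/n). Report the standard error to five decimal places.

Sample proportion p̂ = 26/84 = 0.30952.
p̂(1−p̂) = 0.30952·0.69048 = 0.213717.
SE = √(0.213717/84) = √0.002544250 = 0.05044.

SE = 0.05044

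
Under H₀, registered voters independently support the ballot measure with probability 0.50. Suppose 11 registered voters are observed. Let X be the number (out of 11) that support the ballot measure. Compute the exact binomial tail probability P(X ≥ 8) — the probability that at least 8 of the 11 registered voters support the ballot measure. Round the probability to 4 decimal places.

P = 0.1133

X is binomial with n = 11 and p = 0.50.
P(X ≥ 8) = C(11,8)·0.50^8·0.50^3 + C(11,9)·0.50^9·0.50^2 + C(11,10)·0.50^10·0.50^1 + C(11,11)·0.50^11·0.50^0.
= 0.080566 + 0.026855 + 0.005371 + 0.000488 = 0.1133.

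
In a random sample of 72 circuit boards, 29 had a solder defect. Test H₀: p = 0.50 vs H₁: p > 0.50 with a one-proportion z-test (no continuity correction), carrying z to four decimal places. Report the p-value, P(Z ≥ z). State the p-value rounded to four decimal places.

p-value = 0.9505

p̂ = 29/72 = 0.40278.
Null standard error: √(0.50·0.50/72) = √0.003472222 = 0.058926.
Test statistic (full precision, shown to 4 dp): z = (29/72 − 0.50)/SE₀ ≈ -1.6499.
From the standard normal, P(Z ≥ z) = 0.9505.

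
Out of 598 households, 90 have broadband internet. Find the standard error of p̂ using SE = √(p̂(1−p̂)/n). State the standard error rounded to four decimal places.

With x = 90 successes in n = 598, p̂ = 0.15050.
p̂(1−p̂) = 0.127850.
SE = √(0.127850/598) = √0.000213796 = 0.0146.

SE = 0.0146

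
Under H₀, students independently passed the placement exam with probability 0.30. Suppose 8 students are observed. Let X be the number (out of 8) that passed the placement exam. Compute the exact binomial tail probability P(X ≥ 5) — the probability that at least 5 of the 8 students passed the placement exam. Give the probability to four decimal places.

X ~ Binomial(n=8, p=0.30).
P(X ≥ 5) = C(8,5)·0.30^5·0.70^3 + C(8,6)·0.30^6·0.70^2 + C(8,7)·0.30^7·0.70^1 + C(8,8)·0.30^8·0.70^0.
= 0.046675 + 0.010002 + 0.001225 + 0.000066 = 0.0580.

P = 0.0580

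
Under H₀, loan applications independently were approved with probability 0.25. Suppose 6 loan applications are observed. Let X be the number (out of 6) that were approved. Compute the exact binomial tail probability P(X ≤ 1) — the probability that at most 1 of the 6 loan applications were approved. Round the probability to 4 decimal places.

X ~ Binomial(n=6, p=0.25).
P(X ≤ 1) = C(6,0)·0.25^0·0.75^6 + C(6,1)·0.25^1·0.75^5.
= 0.177979 + 0.355957 = 0.5339.

P = 0.5339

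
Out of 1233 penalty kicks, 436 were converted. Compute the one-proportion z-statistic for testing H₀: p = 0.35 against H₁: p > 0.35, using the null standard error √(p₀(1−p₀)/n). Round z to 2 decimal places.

The sample proportion is 436/1233 = 0.35361.
Null standard error: √(0.35·0.65/1233) = √0.000184509 = 0.013583.
Test statistic: z = 0.00361/0.013583 = 0.27.

z = 0.27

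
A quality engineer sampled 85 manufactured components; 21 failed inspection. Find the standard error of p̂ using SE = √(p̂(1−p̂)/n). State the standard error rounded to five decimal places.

Sample proportion p̂ = 21/85 = 0.24706.
p̂(1−p̂) = 0.186021.
SE = √(0.186021/85) = √0.002188482 = 0.04678.

SE = 0.04678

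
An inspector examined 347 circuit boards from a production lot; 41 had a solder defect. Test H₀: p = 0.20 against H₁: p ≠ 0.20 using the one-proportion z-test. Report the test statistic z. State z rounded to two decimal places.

Sample proportion p̂ = 41/347 = 0.11816.
SE₀ = √(0.20·0.80/347) = 0.021473.
z = (0.11816 − 0.20)/0.021473 = -0.08184/0.021473 = -3.81.

z = -3.81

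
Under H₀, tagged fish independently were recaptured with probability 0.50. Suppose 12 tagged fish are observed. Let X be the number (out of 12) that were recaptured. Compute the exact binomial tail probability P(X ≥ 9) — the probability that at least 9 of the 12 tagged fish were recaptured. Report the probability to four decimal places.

X ~ Binomial(n=12, p=0.50).
P(X ≥ 9) = C(12,9)·0.50^9·0.50^3 + C(12,10)·0.50^10·0.50^2 + C(12,11)·0.50^11·0.50^1 + C(12,12)·0.50^12·0.50^0.
= 0.053711 + 0.016113 + 0.002930 + 0.000244 = 0.0730.

P = 0.0730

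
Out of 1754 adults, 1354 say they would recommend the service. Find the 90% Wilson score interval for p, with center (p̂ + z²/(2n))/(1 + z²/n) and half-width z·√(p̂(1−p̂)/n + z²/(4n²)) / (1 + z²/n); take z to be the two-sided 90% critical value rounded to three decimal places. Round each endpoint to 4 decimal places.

p̂ = 1354/1754 = 0.77195; z = 1.645, so z² = 2.706025.
1 + z²/n = 1.001543.
Center = (0.77195 + 0.000771)/1.001543 = 0.77153.
Radicand: p̂(1−p̂)/n + z²/(4n²) = 0.000100367 + 0.000000220 = 0.000100587.
Half-width = z·√(radicand)/denom = 1.645·0.010029/1.001543 = 0.01647.
CI: 0.77153 ± 0.01647 = (0.7551, 0.7880).

(0.7551, 0.7880)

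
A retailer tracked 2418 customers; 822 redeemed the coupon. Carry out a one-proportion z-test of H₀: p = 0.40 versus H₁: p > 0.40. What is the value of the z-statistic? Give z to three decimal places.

z = -6.027

With x = 822 successes in n = 2418, p̂ = 0.33995.
Under H₀, SE = √(p₀(1−p₀)/n) = √(0.40·0.60/2418) = √0.000099256 = 0.009963.
z = (p̂ − p₀)/SE = (0.33995 − 0.40)/0.009963 = -6.027.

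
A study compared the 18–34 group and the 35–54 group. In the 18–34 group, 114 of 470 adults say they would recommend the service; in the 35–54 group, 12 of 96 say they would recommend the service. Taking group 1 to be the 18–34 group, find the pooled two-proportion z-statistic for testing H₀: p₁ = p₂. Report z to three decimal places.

p̂₁ = 114/470 = 0.24255, p̂₂ = 12/96 = 0.12500.
Pooled p̂ = (114+12)/(470+96) = 126/566 = 0.22261.
SE = √[p̂(1−p̂)(1/n₁+1/n₂)] = √[0.22261·0.77739·(1/470+1/96)] ≈ 0.046593.
z = 0.11755/0.046593 = 2.523.

z = 2.523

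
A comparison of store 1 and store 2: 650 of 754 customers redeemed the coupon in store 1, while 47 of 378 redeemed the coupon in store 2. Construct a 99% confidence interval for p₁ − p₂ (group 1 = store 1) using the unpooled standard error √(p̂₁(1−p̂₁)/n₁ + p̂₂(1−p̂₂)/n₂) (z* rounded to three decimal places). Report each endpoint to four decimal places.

(0.6833, 0.7921)

p̂₁ = 650/754 = 0.86207, p̂₂ = 47/378 = 0.12434; p̂₁ − p̂₂ = 0.73773.
Unpooled SE = √(p̂₁(1−p̂₁)/n₁ + p̂₂(1−p̂₂)/n₂) = √(0.000157700 + 0.000288038) = 0.021113.
z* = 2.576 at the 99% level. Margin = 2.576·0.021113 = 0.05439.
So the interval runs from 0.6833 to 0.7921.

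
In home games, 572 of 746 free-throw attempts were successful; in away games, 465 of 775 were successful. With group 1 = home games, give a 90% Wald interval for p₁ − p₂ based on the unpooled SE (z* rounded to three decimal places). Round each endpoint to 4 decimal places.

p̂₁ = 572/746 = 0.76676, p̂₂ = 465/775 = 0.60000; p̂₁ − p̂₂ = 0.16676.
Unpooled SE = √(p̂₁(1−p̂₁)/n₁ + p̂₂(1−p̂₂)/n₂) = √(0.000239734 + 0.000309677) = 0.023440.
z* = 1.645 at the 90% level. Margin of error = 0.03856.
CI: 0.16676 ± 0.03856 = (0.1282, 0.2053).

(0.1282, 0.2053)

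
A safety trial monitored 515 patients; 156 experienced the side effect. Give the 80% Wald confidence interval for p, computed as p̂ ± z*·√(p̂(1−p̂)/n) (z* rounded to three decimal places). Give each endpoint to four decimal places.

(0.2770, 0.3289)

p̂ = 156/515 = 0.30291.
SE(p̂) = √(0.30291·0.69709/515) = 0.020249.
z* = 1.282 at the 80% level.
Margin of error: 1.282 × 0.020249 = 0.02596.
Interval: 0.30291 ± 0.02596 → (0.2770, 0.3289).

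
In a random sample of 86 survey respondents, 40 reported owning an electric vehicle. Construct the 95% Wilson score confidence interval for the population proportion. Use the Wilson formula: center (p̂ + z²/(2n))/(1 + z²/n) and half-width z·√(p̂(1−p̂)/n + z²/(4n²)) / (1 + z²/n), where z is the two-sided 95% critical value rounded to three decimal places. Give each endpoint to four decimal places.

p̂ = 40/86 = 0.46512; z = 1.960, so z² = 3.841600.
Denominator 1 + z²/n = 1 + 3.841600/86 = 1.044670.
Center = (0.46512 + 0.022335)/1.044670 = 0.46661.
Radicand: p̂(1−p̂)/n + z²/(4n²) = 0.002892827 + 0.000129854 = 0.003022681.
Half-width = z·√(radicand)/denom = 1.960·0.054979/1.044670 = 0.10315.
So the interval runs from 0.3635 to 0.5698.

(0.3635, 0.5698)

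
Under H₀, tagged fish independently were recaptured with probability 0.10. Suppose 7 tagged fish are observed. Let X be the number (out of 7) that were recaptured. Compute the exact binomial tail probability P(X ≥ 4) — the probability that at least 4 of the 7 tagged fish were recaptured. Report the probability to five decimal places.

X ~ Binomial(n=7, p=0.10).
P(X ≥ 4) = C(7,4)·0.10^4·0.90^3 + C(7,5)·0.10^5·0.90^2 + C(7,6)·0.10^6·0.90^1 + C(7,7)·0.10^7·0.90^0.
= 0.002552 + 0.000170 + 0.000006 + 0.000000 = 0.00273.

P = 0.00273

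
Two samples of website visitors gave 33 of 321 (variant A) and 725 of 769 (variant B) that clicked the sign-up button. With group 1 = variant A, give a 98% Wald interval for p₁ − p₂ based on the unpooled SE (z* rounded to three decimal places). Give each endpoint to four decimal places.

p̂₁ = 33/321 = 0.10280, p̂₂ = 725/769 = 0.94278; p̂₁ − p̂₂ = -0.83998.
Unpooled SE = √(p̂₁(1−p̂₁)/n₁ + p̂₂(1−p̂₂)/n₂) = √(0.000287337 + 0.000070147) = 0.018907.
The 98% critical value is z* = 2.326. Margin of error = 0.04398.
So the interval runs from -0.8840 to -0.7960.

(-0.8840, -0.7960)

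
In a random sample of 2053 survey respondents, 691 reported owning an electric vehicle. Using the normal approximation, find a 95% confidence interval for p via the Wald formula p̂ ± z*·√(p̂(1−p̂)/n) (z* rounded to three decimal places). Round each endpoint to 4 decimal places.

(0.3161, 0.3570)

The sample proportion is 691/2053 = 0.33658.
SE(p̂) = √(0.33658·0.66342/2053) = 0.010429.
The 95% critical value is z* = 1.960.
Margin of error: 1.960 × 0.010429 = 0.02044.
Interval: 0.33658 ± 0.02044 → (0.3161, 0.3570).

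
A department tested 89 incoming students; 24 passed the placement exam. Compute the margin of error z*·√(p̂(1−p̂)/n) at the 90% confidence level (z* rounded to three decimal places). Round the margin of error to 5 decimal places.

Sample proportion p̂ = 24/89 = 0.26966.
SE(p̂) = √(0.26966·0.73034/89) = 0.047041.
For 90% confidence, z* = 1.645.
So ME = 0.07738.

ME = 0.07738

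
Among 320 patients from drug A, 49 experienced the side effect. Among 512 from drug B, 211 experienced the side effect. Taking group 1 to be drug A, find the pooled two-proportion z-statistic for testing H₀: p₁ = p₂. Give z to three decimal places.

p̂₁ = 49/320 = 0.15313, p̂₂ = 211/512 = 0.41211.
Pooled p̂ = (49+211)/(320+512) = 260/832 = 0.31250.
Pooled SE = √[0.2148438·0.00507813] ≈ 0.033030.
z = (p̂₁ − p̂₂)/SE = (0.15313 − 0.41211)/0.033030 = -0.25898/0.033030 = -7.841.

z = -7.841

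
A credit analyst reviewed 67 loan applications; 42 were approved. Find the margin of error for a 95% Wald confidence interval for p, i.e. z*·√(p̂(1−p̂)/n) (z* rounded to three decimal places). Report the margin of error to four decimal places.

ME = 0.1158

p̂ = 42/67 = 0.62687.
Standard error of p̂: √(0.233905/67) = √0.003491121 = 0.059086.
For 95% confidence, z* = 1.960.
So ME = 0.1158.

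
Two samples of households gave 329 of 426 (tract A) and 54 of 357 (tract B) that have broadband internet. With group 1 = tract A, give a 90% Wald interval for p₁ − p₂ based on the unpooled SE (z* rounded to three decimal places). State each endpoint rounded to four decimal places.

(0.5753, 0.6668)

p̂₁ = 329/426 = 0.77230, p̂₂ = 54/357 = 0.15126; p̂₁ − p̂₂ = 0.62104.
Unpooled SE = √(p̂₁(1−p̂₁)/n₁ + p̂₂(1−p̂₂)/n₂) = √(0.000412799 + 0.000359610) = 0.027792.
For 90% confidence, z* = 1.645. Margin of error = 0.04572.
So the interval runs from 0.5753 to 0.6668.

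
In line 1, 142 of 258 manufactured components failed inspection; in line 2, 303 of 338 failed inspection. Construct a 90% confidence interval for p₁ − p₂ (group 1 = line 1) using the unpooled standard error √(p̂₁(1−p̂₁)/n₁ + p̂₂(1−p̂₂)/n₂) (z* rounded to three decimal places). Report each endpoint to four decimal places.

(-0.4038, -0.2883)

p̂₁ = 142/258 = 0.55039, p̂₂ = 303/338 = 0.89645; p̂₁ − p̂₂ = -0.34606.
Unpooled SE = √(p̂₁(1−p̂₁)/n₁ + p̂₂(1−p̂₂)/n₂) = √(0.000959152 + 0.000274638) = 0.035125.
For 90% confidence, z* = 1.645. Margin = 1.645·0.035125 = 0.05778.
So the interval runs from -0.4038 to -0.2883.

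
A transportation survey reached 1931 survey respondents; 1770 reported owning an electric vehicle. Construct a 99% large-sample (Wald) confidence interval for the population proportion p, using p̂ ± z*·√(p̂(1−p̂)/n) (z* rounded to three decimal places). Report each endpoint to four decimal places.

With x = 1770 successes in n = 1931, p̂ = 0.91662.
Standard error of p̂: √(0.076425/1931) = √0.000039578 = 0.006291.
z* = 2.576 at the 99% level.
Margin of error: 2.576 × 0.006291 = 0.01621.
CI: 0.91662 ± 0.01621 = (0.9004, 0.9328).

(0.9004, 0.9328)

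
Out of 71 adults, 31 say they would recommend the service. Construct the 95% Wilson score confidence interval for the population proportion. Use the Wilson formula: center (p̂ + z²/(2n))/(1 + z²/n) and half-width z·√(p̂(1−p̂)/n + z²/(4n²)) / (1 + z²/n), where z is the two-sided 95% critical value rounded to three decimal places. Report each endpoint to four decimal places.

(0.3275, 0.5523)

Here p̂ = 31/71 = 0.43662 and z = 1.960 (z² = 3.841600).
Denominator 1 + z²/n = 1 + 3.841600/71 = 1.054107.
Center = (0.43662 + 0.027054)/1.054107 = 0.43987.
Radicand: p̂(1−p̂)/n + z²/(4n²) = 0.003464548 + 0.000190518 = 0.003655066.
Half-width = z·√(radicand)/denom = 1.960·0.060457/1.054107 = 0.11241.
CI: 0.43987 ± 0.11241 = (0.3275, 0.5523).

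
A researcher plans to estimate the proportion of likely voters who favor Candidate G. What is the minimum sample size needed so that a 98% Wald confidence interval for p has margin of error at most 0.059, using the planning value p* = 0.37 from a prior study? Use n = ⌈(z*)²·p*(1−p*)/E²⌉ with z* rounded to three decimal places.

n = 363

For 98% confidence, z* = 2.326.
p*(1−p*) = 0.37·0.63 = 0.2331.
Required n before rounding: 5.410276 × 0.2331 / 0.059² = 362.291.
⌈362.291⌉ = 363.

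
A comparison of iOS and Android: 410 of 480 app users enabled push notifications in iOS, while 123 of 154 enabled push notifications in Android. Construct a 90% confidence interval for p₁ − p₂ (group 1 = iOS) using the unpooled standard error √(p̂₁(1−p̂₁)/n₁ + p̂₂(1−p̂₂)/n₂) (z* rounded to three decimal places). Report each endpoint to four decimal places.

p̂₁ = 0.85417, p̂₂ = 0.79870, so the observed difference is 0.05547.
SE = √(0.000259512 + 0.001044010) = √0.001303522 = 0.036104.
For 90% confidence, z* = 1.645. Margin = 1.645·0.036104 = 0.05939.
Interval: 0.05547 ± 0.05939 → (-0.0039, 0.1149).

(-0.0039, 0.1149)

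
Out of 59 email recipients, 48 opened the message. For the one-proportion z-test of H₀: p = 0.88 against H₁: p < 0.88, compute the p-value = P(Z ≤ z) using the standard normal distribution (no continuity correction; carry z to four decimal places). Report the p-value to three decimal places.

p-value = 0.058

The sample proportion is 48/59 = 0.81356.
Under H₀, SE = √(p₀(1−p₀)/n) = √(0.88·0.12/59) = √0.001789831 = 0.042306.
z = (p̂ − p₀)/SE = (48/59 − 0.88)/0.042306 ≈ -1.5705.
From the standard normal, P(Z ≤ z) = 0.058.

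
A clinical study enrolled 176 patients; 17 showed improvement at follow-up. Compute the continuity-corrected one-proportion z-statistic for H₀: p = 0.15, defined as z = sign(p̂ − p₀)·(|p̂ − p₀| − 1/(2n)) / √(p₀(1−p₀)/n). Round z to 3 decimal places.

z = -1.879

With x = 17 successes in n = 176, p̂ = 0.09659. p̂ − p₀ = -0.053409.
Continuity correction 1/(2n) = 1/352 = 0.002841.
Corrected numerator: |-0.053409| − 0.002841 = 0.050568.
Under H₀, SE = √(p₀(1−p₀)/n) = √(0.15·0.85/176) = √0.000724432 = 0.026915.
z = (−)0.050568/0.026915 = -1.879.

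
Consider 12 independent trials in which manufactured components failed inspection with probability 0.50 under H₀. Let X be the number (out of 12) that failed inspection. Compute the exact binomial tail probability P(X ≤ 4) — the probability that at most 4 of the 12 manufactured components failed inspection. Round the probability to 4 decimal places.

X ~ Binomial(n=12, p=0.50).
P(X ≤ 4) = Σ_{j=0}^{4} C(12,j)·0.50^j·0.50^{12−j}.
= 0.000244 + 0.002930 + 0.016113 + 0.053711 + 0.120850 = 0.1938.

P = 0.1938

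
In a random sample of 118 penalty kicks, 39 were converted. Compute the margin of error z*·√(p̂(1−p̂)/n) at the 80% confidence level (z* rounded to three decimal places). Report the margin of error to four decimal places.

p̂ = 39/118 = 0.33051.
SE = √(p̂(1−p̂)/n) = √(0.221273/118) = 0.043303.
The 80% critical value is z* = 1.282.
ME = 1.282·0.043303 = 0.0555.

ME = 0.0555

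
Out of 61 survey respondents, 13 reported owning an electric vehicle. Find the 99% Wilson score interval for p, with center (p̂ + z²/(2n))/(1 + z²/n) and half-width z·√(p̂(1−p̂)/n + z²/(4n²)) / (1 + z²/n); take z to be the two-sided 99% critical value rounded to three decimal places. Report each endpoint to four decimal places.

(0.1099, 0.3726)

Here p̂ = 13/61 = 0.21311 and z = 2.576 (z² = 6.635776).
Denominator 1 + z²/n = 1 + 6.635776/61 = 1.108783.
Center = (0.21311 + 0.054392)/1.108783 = 0.24126.
Radicand: p̂(1−p̂)/n + z²/(4n²) = 0.002749129 + 0.000445833 = 0.003194962.
Half-width = z·√(radicand)/denom = 2.576·0.056524/1.108783 = 0.13132.
Interval: 0.24126 ± 0.13132 → (0.1099, 0.3726).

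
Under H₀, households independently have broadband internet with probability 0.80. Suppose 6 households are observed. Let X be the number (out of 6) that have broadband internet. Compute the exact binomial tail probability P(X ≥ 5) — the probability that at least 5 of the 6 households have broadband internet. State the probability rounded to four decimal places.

X is binomial with n = 6 and p = 0.80.
P(X ≥ 5) = C(6,5)·0.80^5·0.20^1 + C(6,6)·0.80^6·0.20^0.
= 0.393216 + 0.262144 = 0.6554.

P = 0.6554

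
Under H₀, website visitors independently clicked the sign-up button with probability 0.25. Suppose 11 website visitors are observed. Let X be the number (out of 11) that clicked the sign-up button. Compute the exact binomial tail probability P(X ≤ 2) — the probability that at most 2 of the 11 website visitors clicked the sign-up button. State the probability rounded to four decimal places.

X ~ Binomial(n=11, p=0.25).
P(X ≤ 2) = C(11,0)·0.25^0·0.75^11 + C(11,1)·0.25^1·0.75^10 + C(11,2)·0.25^2·0.75^9.
= 0.042235 + 0.154862 + 0.258104 = 0.4552.

P = 0.4552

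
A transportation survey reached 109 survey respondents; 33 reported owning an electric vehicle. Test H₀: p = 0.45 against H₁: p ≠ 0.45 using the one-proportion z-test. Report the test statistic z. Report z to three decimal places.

The sample proportion is 33/109 = 0.30275.
Null standard error: √(0.45·0.55/109) = √0.002270642 = 0.047651.
z = (p̂ − p₀)/SE = (0.30275 − 0.45)/0.047651 = -3.090.

z = -3.090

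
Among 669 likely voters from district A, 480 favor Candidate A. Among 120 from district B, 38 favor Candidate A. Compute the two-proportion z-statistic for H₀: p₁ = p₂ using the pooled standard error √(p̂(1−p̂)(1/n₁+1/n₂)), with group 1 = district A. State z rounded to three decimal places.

z = 8.514

p̂₁ = 480/669 = 0.71749, p̂₂ = 38/120 = 0.31667.
Pooled p̂ = (480+38)/(669+120) = 518/789 = 0.65653.
Pooled SE = √[0.2254992·0.00982810] ≈ 0.047077.
z = (p̂₁ − p̂₂)/SE = (0.71749 − 0.31667)/0.047077 = 0.40082/0.047077 = 8.514.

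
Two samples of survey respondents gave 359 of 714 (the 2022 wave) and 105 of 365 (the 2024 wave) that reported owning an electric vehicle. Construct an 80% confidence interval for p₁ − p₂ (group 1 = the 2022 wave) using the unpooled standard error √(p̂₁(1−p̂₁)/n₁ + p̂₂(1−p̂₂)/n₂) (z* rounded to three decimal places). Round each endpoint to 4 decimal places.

(0.1764, 0.2538)

p̂₁ = 359/714 = 0.50280, p̂₂ = 105/365 = 0.28767; p̂₁ − p̂₂ = 0.21513.
SE = √(0.000350129 + 0.000561415) = √0.000911544 = 0.030192.
The 80% critical value is z* = 1.282. Margin of error = 0.03871.
CI: 0.21513 ± 0.03871 = (0.1764, 0.2538).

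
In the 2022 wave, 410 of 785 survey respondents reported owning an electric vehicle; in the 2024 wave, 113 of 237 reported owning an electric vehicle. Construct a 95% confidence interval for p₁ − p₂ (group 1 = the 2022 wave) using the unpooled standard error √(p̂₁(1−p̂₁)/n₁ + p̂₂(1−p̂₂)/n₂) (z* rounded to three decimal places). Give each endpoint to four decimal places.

(-0.0271, 0.1181)

p̂₁ = 410/785 = 0.52229, p̂₂ = 113/237 = 0.47679; p̂₁ − p̂₂ = 0.04550.
Unpooled SE = √(p̂₁(1−p̂₁)/n₁ + p̂₂(1−p̂₂)/n₂) = √(0.000317838 + 0.001052580) = 0.037019.
For 95% confidence, z* = 1.960. Margin of error = 0.07256.
So the interval runs from -0.0271 to 0.1181.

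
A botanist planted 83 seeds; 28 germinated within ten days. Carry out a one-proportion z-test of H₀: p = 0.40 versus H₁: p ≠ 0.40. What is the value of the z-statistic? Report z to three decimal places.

z = -1.165

Sample proportion p̂ = 28/83 = 0.33735.
Under H₀, SE = √(p₀(1−p₀)/n) = √(0.40·0.60/83) = √0.002891566 = 0.053773.
z = (p̂ − p₀)/SE = (0.33735 − 0.40)/0.053773 = -1.165.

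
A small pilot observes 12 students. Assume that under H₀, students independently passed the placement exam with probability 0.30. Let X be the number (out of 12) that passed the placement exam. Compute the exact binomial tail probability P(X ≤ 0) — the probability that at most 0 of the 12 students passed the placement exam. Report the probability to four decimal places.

X is binomial with n = 12 and p = 0.30.
P(X ≤ 0) = C(12,0)·0.30^0·0.70^12.
= 0.013841 = 0.0138.

P = 0.0138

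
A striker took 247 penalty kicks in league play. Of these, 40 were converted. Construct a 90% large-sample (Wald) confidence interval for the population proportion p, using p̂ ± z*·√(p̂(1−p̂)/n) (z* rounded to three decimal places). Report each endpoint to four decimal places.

The sample proportion is 40/247 = 0.16194.
Standard error of p̂: √(0.135718/247) = √0.000549464 = 0.023441.
The 90% critical value is z* = 1.645.
Margin of error: 1.645 × 0.023441 = 0.03856.
CI: 0.16194 ± 0.03856 = (0.1234, 0.2005).

(0.1234, 0.2005)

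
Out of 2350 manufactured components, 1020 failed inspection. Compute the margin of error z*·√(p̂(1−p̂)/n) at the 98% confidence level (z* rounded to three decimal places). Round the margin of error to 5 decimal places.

ME = 0.02378

With x = 1020 successes in n = 2350, p̂ = 0.43404.
SE = √(p̂(1−p̂)/n) = √(0.245650/2350) = 0.010224.
For 98% confidence, z* = 2.326.
So ME = 0.02378.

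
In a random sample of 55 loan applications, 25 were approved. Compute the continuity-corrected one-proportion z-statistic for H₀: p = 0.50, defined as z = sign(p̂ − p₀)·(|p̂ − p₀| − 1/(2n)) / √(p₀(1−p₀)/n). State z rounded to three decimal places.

z = -0.539

Sample proportion p̂ = 25/55 = 0.45455. p̂ − p₀ = -0.045455.
Continuity correction 1/(2n) = 1/110 = 0.009091.
Corrected numerator: |-0.045455| − 0.009091 = 0.036364.
Under H₀, SE = √(p₀(1−p₀)/n) = √(0.50·0.50/55) = √0.004545455 = 0.067420.
z = −0.036364/0.067420 = -0.539.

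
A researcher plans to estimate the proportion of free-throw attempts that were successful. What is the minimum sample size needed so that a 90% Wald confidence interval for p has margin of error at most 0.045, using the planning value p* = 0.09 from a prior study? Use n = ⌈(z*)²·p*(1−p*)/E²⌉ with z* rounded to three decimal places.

z* = 1.645 at the 90% level.
p*(1−p*) = 0.09·0.91 = 0.0819.
(z*)²·p*(1−p*)/E² = 2.706025·0.0819/0.002025 = 109.444.
⌈109.444⌉ = 110.

n = 110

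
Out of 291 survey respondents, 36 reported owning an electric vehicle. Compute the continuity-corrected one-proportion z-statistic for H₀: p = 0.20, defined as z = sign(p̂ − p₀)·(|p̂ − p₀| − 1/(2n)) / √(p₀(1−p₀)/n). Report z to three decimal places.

With x = 36 successes in n = 291, p̂ = 0.12371. p̂ − p₀ = -0.076289.
Continuity correction 1/(2n) = 1/582 = 0.001718.
Corrected numerator: |-0.076289| − 0.001718 = 0.074571.
Null standard error: √(0.20·0.80/291) = √0.000549828 = 0.023448.
z = −0.074571/0.023448 = -3.180.

z = -3.180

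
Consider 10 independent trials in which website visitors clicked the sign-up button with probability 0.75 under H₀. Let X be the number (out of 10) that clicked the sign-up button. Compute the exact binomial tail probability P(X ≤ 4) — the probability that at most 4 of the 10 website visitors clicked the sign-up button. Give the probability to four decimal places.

P = 0.0197

X ~ Binomial(n=10, p=0.75).
P(X ≤ 4) = Σ_{j=0}^{4} C(10,j)·0.75^j·0.25^{10−j}.
= 0.000001 + 0.000029 + 0.000386 + 0.003090 + 0.016222 = 0.0197.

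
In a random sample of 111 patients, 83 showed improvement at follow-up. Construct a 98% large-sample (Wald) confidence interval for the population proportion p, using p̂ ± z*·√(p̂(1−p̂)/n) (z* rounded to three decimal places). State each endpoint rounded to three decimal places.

(0.652, 0.844)

p̂ = 83/111 = 0.74775.
SE = √(p̂(1−p̂)/n) = √(0.188621/111) = 0.041222.
z* = 2.326 at the 98% level.
Margin of error: 2.326 × 0.041222 = 0.09588.
So the interval runs from 0.652 to 0.844.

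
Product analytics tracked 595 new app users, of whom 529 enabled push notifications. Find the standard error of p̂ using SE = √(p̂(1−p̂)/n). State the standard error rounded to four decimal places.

SE = 0.0129

The sample proportion is 529/595 = 0.88908.
p̂(1−p̂) = 0.098617.
Dividing by n and taking the root: √0.000165743 = 0.0129.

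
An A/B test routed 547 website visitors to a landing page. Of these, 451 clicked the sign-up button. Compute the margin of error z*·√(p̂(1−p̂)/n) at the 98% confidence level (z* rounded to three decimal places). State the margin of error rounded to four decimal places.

p̂ = 451/547 = 0.82450.
SE = √(p̂(1−p̂)/n) = √(0.144702/547) = 0.016265.
For 98% confidence, z* = 2.326.
Margin of error = z*·SE = 2.326 × 0.016265 = 0.0378.

ME = 0.0378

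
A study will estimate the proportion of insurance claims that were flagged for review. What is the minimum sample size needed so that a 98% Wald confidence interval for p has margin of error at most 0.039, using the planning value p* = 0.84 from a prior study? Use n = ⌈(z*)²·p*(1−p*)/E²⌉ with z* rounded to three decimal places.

z* = 2.326 at the 98% level.
p*(1−p*) = 0.1344.
(z*)²·p*(1−p*)/E² = 5.410276·0.1344/0.001521 = 478.068.
⌈478.068⌉ = 479.

n = 479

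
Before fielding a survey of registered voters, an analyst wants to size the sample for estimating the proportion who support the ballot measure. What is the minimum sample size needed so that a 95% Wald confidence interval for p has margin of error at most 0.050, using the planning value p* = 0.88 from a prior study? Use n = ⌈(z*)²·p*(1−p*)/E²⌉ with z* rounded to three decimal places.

n = 163

The 95% critical value is z* = 1.960.
p*(1−p*) = 0.88·0.12 = 0.1056.
Required n before rounding: 3.841600 × 0.1056 / 0.050² = 162.269.
⌈162.269⌉ = 163.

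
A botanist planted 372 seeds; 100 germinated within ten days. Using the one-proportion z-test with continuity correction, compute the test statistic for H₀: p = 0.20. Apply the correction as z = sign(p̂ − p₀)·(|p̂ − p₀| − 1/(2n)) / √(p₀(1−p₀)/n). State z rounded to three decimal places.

p̂ = 100/372 = 0.26882. p̂ − p₀ = 0.068817.
Continuity correction 1/(2n) = 1/744 = 0.001344.
Corrected numerator: |0.068817| − 0.001344 = 0.067473.
SE₀ = √(0.20·0.80/372) = 0.020739.
z = (+)0.067473/0.020739 = 3.253.

z = 3.253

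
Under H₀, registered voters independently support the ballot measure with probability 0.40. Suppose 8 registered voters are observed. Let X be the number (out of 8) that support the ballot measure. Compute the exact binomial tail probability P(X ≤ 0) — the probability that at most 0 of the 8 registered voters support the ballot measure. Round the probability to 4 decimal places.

P = 0.0168

X is binomial with n = 8 and p = 0.40.
P(X ≤ 0) = C(8,0)·0.40^0·0.60^8.
= 0.016796 = 0.0168.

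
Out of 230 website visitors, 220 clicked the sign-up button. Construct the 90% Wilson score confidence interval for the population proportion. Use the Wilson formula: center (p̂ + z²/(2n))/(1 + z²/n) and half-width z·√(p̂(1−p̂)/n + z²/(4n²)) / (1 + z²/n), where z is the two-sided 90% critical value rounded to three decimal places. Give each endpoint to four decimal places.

(0.9286, 0.9738)

Here p̂ = 220/230 = 0.95652 and z = 1.645 (z² = 2.706025).
Denominator 1 + z²/n = 1 + 2.706025/230 = 1.011765.
Adjusted center: (0.95652 + z²/(2n))/1.011765 = 0.95121.
Radicand: p̂(1−p̂)/n + z²/(4n²) = 0.000180817 + 0.000012788 = 0.000193605.
Half-width = 1.645·√0.000193605/1.011765 = 0.02262.
Interval: 0.95121 ± 0.02262 → (0.9286, 0.9738).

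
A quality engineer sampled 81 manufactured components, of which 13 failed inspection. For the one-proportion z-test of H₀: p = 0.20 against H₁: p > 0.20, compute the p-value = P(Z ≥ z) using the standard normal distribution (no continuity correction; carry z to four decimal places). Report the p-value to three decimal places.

p̂ = 13/81 = 0.16049.
Under H₀, SE = √(p₀(1−p₀)/n) = √(0.20·0.80/81) = √0.001975309 = 0.044444.
Test statistic (full precision, shown to 4 dp): z = (13/81 − 0.20)/SE₀ ≈ -0.8889.
From the standard normal, P(Z ≥ z) = 0.813.

p-value = 0.813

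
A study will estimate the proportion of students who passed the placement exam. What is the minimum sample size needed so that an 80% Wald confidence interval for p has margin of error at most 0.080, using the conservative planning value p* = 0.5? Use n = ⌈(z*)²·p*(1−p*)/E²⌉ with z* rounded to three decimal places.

For 80% confidence, z* = 1.282.
p*(1−p*) = 0.2500.
(z*)²·p*(1−p*)/E² = 1.643524·0.2500/0.006400 = 64.200.
⌈64.200⌉ = 65.

n = 65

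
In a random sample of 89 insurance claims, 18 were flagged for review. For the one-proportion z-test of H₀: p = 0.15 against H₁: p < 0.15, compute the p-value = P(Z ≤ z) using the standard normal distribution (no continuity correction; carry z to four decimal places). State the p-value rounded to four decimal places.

p̂ = 18/89 = 0.20225.
Null standard error: √(0.15·0.85/89) = √0.001432584 = 0.037849.
Test statistic (full precision, shown to 4 dp): z = (18/89 − 0.15)/SE₀ ≈ 1.3804.
p-value = P(Z ≤ z) with z = 1.3804 → 0.9163.

p-value = 0.9163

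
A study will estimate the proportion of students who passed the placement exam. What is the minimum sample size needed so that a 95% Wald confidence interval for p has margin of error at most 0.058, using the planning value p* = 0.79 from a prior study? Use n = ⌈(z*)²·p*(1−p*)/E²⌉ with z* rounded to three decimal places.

n = 190

z* = 1.960 at the 95% level.
p*(1−p*) = 0.79·0.21 = 0.1659.
(z*)²·p*(1−p*)/E² = 3.841600·0.1659/0.003364 = 189.453.
Rounding up, n = 190.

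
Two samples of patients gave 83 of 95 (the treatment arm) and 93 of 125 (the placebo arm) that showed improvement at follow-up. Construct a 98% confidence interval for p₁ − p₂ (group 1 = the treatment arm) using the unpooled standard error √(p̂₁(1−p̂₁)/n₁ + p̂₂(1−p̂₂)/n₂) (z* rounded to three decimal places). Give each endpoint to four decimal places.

p̂₁ = 83/95 = 0.87368, p̂₂ = 93/125 = 0.74400; p̂₁ − p̂₂ = 0.12968.
Unpooled SE = √(p̂₁(1−p̂₁)/n₁ + p̂₂(1−p̂₂)/n₂) = √(0.001161685 + 0.001523712) = 0.051821.
z* = 2.326 at the 98% level. Margin of error = 0.12054.
Interval: 0.12968 ± 0.12054 → (0.0091, 0.2502).

(0.0091, 0.2502)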